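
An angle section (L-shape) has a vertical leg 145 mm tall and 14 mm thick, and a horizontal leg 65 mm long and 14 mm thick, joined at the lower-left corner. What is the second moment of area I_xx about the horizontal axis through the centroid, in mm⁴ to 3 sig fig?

I_xx ≈ 5.83 × 10⁶ mm⁴

Split into non-overlapping primitives; take the origin at the lower-left of the bounding box.
Vertical leg: 14 × 145, A = 2 030 mm², y = 72.5 mm, Ī = 3 556 729 mm⁴.
Horizontal leg (remainder): 51 × 14, A = 714 mm², y = 7 mm, Ī = 11 662 mm⁴.
Centroid: ȳ = ΣA·y / ΣA = 55.457 mm.
Transfer each piece to the horizontal axis through the centroid using Ī + A·d² with d = y − 55.457:
  vertical leg: d = 17.043 mm → contributes +4 146 396 mm⁴
  horizontal leg (remainder): d = -48.457 mm → contributes +1 688 166 mm⁴
Total I = 5 834 563 mm⁴.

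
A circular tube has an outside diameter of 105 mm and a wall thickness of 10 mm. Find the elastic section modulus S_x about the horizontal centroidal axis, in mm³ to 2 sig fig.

Decompose the section into non-overlapping parts with the origin at the bottom-left of its bounding rectangle.
Outer circle: ⌀105, A = 8 659 mm², y = 52.5 mm, Ī = 5 966 602 mm⁴.
Bore (subtracted): ⌀85, A = 5 675 mm², y = 52.5 mm, Ī = 2 562 392 mm⁴.
By symmetry the centroid is at mid-height, ȳ = 52.5 mm.
All pieces are centred on the horizontal centroidal axis, so I = ΣĪ (holes subtracted) = 3 404 210 mm⁴.
Extreme fibre distance c = 52.5 mm; S = I/c = 64 842 mm³.

S_x ≈ 6.5 × 10⁴ mm³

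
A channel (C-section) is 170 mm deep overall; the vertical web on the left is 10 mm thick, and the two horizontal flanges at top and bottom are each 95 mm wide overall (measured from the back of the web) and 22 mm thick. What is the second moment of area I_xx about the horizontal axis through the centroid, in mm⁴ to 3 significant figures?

I_xx ≈ 2.47 × 10⁷ mm⁴

Split into non-overlapping primitives; take the origin at the lower-left of the bounding box.
Web: 10 × 170, A = 1 700 mm², y = 85 mm, Ī = 4 094 167 mm⁴.
Top flange (beyond web): 85 × 22, A = 1 870 mm², y = 159 mm, Ī = 75 423 mm⁴.
Bottom flange (beyond web): 85 × 22, A = 1 870 mm², y = 11 mm, Ī = 75 423 mm⁴.
By symmetry the centroid is at mid-height, ȳ = 85 mm.
Transfer each piece to the horizontal axis through the centroid using Ī + A·d² with d = y − 85:
  web: d = 0 mm → contributes +4 094 167 mm⁴
  top flange (beyond web): d = 74 mm → contributes +10 315 543 mm⁴
  bottom flange (beyond web): d = -74 mm → contributes +10 315 543 mm⁴
Total I = 24 725 253 mm⁴.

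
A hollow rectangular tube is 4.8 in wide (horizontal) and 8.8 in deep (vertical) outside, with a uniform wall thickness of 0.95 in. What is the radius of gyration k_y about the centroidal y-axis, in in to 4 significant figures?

k_y ≈ 1.737 in

Treat the section as a set of non-overlapping primitives; coordinates are from the bounding-box lower-left.
Outer rectangle: 4.8 × 8.8, A = 42.24 in², x = 2.4 in, Ī = 81.1008 in⁴.
Inner void (subtracted): 2.9 × 6.9, A = 20.01 in², x = 2.4 in, Ī = 14.0237 in⁴.
By symmetry the centroid is at mid-width, x̄ = 2.4 in.
All pieces are centred on the centroidal y-axis, so I = ΣĪ (holes subtracted) = 67.0771 in⁴.
Radius of gyration: k = √(I/A) = √(67.0771 / 22.23) = 1.73707 in.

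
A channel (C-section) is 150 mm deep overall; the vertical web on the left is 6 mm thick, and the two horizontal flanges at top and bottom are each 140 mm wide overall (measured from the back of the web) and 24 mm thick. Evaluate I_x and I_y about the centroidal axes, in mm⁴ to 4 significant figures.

Treat the section as a set of non-overlapping primitives; coordinates are from the bounding-box lower-left.
Web: 6 × 150, A = 900 mm², y = 75 mm, Ī = 1 687 500 mm⁴.
Top flange (beyond web): 134 × 24, A = 3 216 mm², y = 138 mm, Ī = 154 368 mm⁴.
Bottom flange (beyond web): 134 × 24, A = 3 216 mm², y = 12 mm, Ī = 154 368 mm⁴.
By symmetry the centroid is at mid-height, ȳ = 75 mm.
Transfer each piece to the centroidal x-axis using Ī + A·d² with d = y − 75:
  web: d = 0 mm → contributes +1 687 500 mm⁴
  top flange (beyond web): d = 63 mm → contributes +12 918 672 mm⁴
  bottom flange (beyond web): d = -63 mm → contributes +12 918 672 mm⁴
Total I = 27 524 844 mm⁴.
For the y-axis: x̄ = 64.4075 mm.
Repeating about the centroidal y-axis gives I_y = 13 495 790 mm⁴.

I_x ≈ 2.752 × 10⁷ mm⁴, I_y ≈ 1.350 × 10⁷ mm⁴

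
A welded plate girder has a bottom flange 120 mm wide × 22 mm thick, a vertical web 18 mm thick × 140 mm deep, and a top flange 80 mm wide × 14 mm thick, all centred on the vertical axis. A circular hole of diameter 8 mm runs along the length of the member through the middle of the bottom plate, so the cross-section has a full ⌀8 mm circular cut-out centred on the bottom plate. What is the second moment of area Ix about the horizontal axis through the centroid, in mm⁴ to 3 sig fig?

Break the section into simple shapes (no overlaps), measuring from the bottom-left corner of the bounding box.
Bottom plate: 120 × 22, A = 2 640 mm², y = 11 mm, Ī = 106 480 mm⁴.
Web plate: 18 × 140, A = 2 520 mm², y = 92 mm, Ī = 4 116 000 mm⁴.
Top plate: 80 × 14, A = 1 120 mm², y = 169 mm, Ī = 18 293 mm⁴.
Hole (subtracted): ⌀8, A = 50.265 mm², y = 11 mm, Ī = 201.06 mm⁴.
Centroid: ȳ = ΣA·y / ΣA = 72.171 mm.
Transfer each piece to the horizontal axis through the centroid using Ī + A·d² with d = y − 72.171:
  bottom plate: d = -61.171 mm → contributes +9 985 120 mm⁴
  web plate: d = 19.829 mm → contributes +5 106 822 mm⁴
  top plate: d = 96.829 mm → contributes +10 519 220 mm⁴
  hole: d = -61.171 mm → contributes −188 290 mm⁴
Total I = 25 422 872 mm⁴.

Ix ≈ 2.54 × 10⁷ mm⁴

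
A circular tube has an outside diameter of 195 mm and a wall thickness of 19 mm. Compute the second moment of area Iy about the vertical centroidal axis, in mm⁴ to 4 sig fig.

Iy ≈ 4.115 × 10⁷ mm⁴

Break the section into simple shapes (no overlaps), measuring from the bottom-left corner of the bounding box.
Outer circle: ⌀195, A = 29864.8 mm², x = 97.5 mm, Ī = 70 975 481 mm⁴.
Bore (subtracted): ⌀157, A = 19359.3 mm², x = 97.5 mm, Ī = 29 824 180 mm⁴.
By symmetry the centroid is at mid-width, x̄ = 97.5 mm.
All pieces are centred on the vertical centroidal axis, so I = ΣĪ (holes subtracted) = 41 151 301 mm⁴.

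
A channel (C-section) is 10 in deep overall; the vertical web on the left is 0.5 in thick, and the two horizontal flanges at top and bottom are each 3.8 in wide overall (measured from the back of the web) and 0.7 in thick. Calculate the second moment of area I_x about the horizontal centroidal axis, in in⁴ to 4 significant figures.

I_x ≈ 141.8 in⁴

Split into non-overlapping primitives; take the origin at the lower-left of the bounding box.
Web: 0.5 × 10, A = 5 in², y = 5 in, Ī = 41.6667 in⁴.
Top flange (beyond web): 3.3 × 0.7, A = 2.31 in², y = 9.65 in, Ī = 0.094325 in⁴.
Bottom flange (beyond web): 3.3 × 0.7, A = 2.31 in², y = 0.35 in, Ī = 0.094325 in⁴.
By symmetry the centroid is at mid-height, ȳ = 5 in.
Transfer each piece to the horizontal centroidal axis using Ī + A·d² with d = y − 5:
  web: d = 0 in → contributes +41.6667 in⁴
  top flange (beyond web): d = 4.65 in → contributes +50.0423 in⁴
  bottom flange (beyond web): d = -4.65 in → contributes +50.0423 in⁴
Total I = 141.751 in⁴.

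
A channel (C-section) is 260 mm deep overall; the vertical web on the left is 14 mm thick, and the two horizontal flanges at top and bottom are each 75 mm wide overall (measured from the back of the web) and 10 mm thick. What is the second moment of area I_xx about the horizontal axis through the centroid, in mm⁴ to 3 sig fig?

I_xx ≈ 3.96 × 10⁷ mm⁴

Split into non-overlapping primitives; take the origin at the lower-left of the bounding box.
Web: 14 × 260, A = 3 640 mm², y = 130 mm, Ī = 20 505 333 mm⁴.
Top flange (beyond web): 61 × 10, A = 610 mm², y = 255 mm, Ī = 5083.3 mm⁴.
Bottom flange (beyond web): 61 × 10, A = 610 mm², y = 5 mm, Ī = 5083.3 mm⁴.
By symmetry the centroid is at mid-height, ȳ = 130 mm.
Transfer each piece to the horizontal axis through the centroid using Ī + A·d² with d = y − 130:
  web: d = 0 mm → contributes +20 505 333 mm⁴
  top flange (beyond web): d = 125 mm → contributes +9 536 333 mm⁴
  bottom flange (beyond web): d = -125 mm → contributes +9 536 333 mm⁴
Total I = 39 578 000 mm⁴.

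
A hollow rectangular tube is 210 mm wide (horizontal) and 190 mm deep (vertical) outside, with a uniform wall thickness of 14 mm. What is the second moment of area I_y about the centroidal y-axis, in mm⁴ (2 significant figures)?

Split into non-overlapping primitives; take the origin at the lower-left of the bounding box.
Outer rectangle: 210 × 190, A = 39 900 mm², x = 105 mm, Ī = 146 632 500 mm⁴.
Inner void (subtracted): 182 × 162, A = 29 484 mm², x = 105 mm, Ī = 81 385 668 mm⁴.
By symmetry the centroid is at mid-width, x̄ = 105 mm.
All pieces are centred on the centroidal y-axis, so I = ΣĪ (holes subtracted) = 65 246 832 mm⁴.

I_y ≈ 6.5 × 10⁷ mm⁴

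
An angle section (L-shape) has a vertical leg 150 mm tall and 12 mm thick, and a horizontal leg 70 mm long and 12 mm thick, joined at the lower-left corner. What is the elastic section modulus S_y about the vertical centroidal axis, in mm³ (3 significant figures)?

S_y ≈ 1.53 × 10⁴ mm³

Split into non-overlapping primitives; take the origin at the lower-left of the bounding box.
Vertical leg: 12 × 150, A = 1 800 mm², x = 6 mm, Ī = 21 600 mm⁴.
Horizontal leg (remainder): 58 × 12, A = 696 mm², x = 41 mm, Ī = 195 112 mm⁴.
Centroid: x̄ = ΣA·x / ΣA = 15.76 mm.
Transfer each piece to the vertical centroidal axis using Ī + A·d² with d = x − 15.76:
  vertical leg: d = -9.7596 mm → contributes +193 050 mm⁴
  horizontal leg (remainder): d = 25.24 mm → contributes +638 518 mm⁴
Total I = 831 568 mm⁴.
Extreme fibre distance c = 54.24 mm; S = I/c = 15 331 mm³.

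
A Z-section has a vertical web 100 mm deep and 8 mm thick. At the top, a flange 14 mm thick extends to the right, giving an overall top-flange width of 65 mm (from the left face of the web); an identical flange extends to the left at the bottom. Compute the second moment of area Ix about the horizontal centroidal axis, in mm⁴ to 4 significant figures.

Ix ≈ 3.644 × 10⁶ mm⁴

Decompose the section into non-overlapping parts with the origin at the bottom-left of its bounding rectangle.
Web: 8 × 100, A = 800 mm², y = 50 mm, Ī = 666 667 mm⁴.
Top flange (beyond web): 57 × 14, A = 798 mm², y = 93 mm, Ī = 13 034 mm⁴.
Bottom flange (beyond web): 57 × 14, A = 798 mm², y = 7 mm, Ī = 13 034 mm⁴.
Centroid: ȳ = ΣA·y / ΣA = 50 mm.
Transfer each piece to the horizontal centroidal axis using Ī + A·d² with d = y − 50:
  web: d = 0 mm → contributes +666 667 mm⁴
  top flange (beyond web): d = 43 mm → contributes +1 488 536 mm⁴
  bottom flange (beyond web): d = -43 mm → contributes +1 488 536 mm⁴
Total I = 3 643 739 mm⁴.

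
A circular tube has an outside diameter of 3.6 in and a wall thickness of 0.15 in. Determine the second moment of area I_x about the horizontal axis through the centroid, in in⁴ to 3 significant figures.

I_x ≈ 2.42 in⁴

Decompose the section into non-overlapping parts with the origin at the bottom-left of its bounding rectangle.
Outer circle: ⌀3.6, A = 10.179 in², y = 1.8 in, Ī = 8.2448 in⁴.
Bore (subtracted): ⌀3.3, A = 8.553 in², y = 1.8 in, Ī = 5.8214 in⁴.
By symmetry the centroid is at mid-height, ȳ = 1.8 in.
All pieces are centred on the horizontal axis through the centroid, so I = ΣĪ (holes subtracted) = 2.4234 in⁴.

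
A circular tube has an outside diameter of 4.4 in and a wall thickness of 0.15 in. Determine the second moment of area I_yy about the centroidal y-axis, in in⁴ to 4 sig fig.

Split into non-overlapping primitives; take the origin at the lower-left of the bounding box.
Outer circle: ⌀4.4, A = 15.2053 in², x = 2.2 in, Ī = 18.3984 in⁴.
Bore (subtracted): ⌀4.1, A = 13.2025 in², x = 2.2 in, Ī = 13.8709 in⁴.
By symmetry the centroid is at mid-width, x̄ = 2.2 in.
All pieces are centred on the centroidal y-axis, so I = ΣĪ (holes subtracted) = 4.5275 in⁴.

I_yy ≈ 4.528 in⁴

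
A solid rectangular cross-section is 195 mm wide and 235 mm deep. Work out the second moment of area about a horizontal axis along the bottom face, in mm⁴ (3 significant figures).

The section: 195 × 235, A = 45 825 mm², y = 117.5 mm, Ī = 210 890 469 mm⁴.
Transfer it to a horizontal axis along the bottom face using Ī + A·d² with d = y − 0:
  the section: d = 117.5 mm → contributes +843 561 875 mm⁴
Total I = 843 561 875 mm⁴.

I_base ≈ 8.44 × 10⁸ mm⁴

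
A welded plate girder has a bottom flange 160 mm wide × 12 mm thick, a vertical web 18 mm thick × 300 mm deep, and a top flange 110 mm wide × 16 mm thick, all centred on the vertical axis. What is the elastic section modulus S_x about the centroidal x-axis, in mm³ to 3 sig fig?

S_x ≈ 7.79 × 10⁵ mm³

Treat the section as a set of non-overlapping primitives; coordinates are from the bounding-box lower-left.
Bottom plate: 160 × 12, A = 1 920 mm², y = 6 mm, Ī = 23 040 mm⁴.
Web plate: 18 × 300, A = 5 400 mm², y = 162 mm, Ī = 40 500 000 mm⁴.
Top plate: 110 × 16, A = 1 760 mm², y = 320 mm, Ī = 37 547 mm⁴.
Centroid: ȳ = ΣA·y / ΣA = 159.64 mm.
Transfer each piece to the centroidal x-axis using Ī + A·d² with d = y − 159.64:
  bottom plate: d = -153.64 mm → contributes +45 344 392 mm⁴
  web plate: d = 2.3612 mm → contributes +40 530 107 mm⁴
  top plate: d = 160.36 mm → contributes +45 297 223 mm⁴
Total I = 131 171 722 mm⁴.
Extreme fibre distance c = 168.36 mm; S = I/c = 779 109 mm³.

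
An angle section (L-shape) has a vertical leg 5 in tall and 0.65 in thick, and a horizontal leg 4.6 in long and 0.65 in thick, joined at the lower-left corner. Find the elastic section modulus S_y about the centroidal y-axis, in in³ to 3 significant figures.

Break the section into simple shapes (no overlaps), measuring from the bottom-left corner of the bounding box.
Vertical leg: 0.65 × 5, A = 3.25 in², x = 0.325 in, Ī = 0.11443 in⁴.
Horizontal leg (remainder): 3.95 × 0.65, A = 2.5675 in², x = 2.625 in, Ī = 3.3383 in⁴.
Centroid: x̄ = ΣA·x / ΣA = 1.3401 in.
Transfer each piece to the centroidal y-axis using Ī + A·d² with d = x − 1.3401:
  vertical leg: d = -1.0151 in → contributes +3.4632 in⁴
  horizontal leg (remainder): d = 1.2849 in → contributes +7.5773 in⁴
Total I = 11.04 in⁴.
Extreme fibre distance c = 3.2599 in; S = I/c = 3.3867 in³.

S_y ≈ 3.39 in³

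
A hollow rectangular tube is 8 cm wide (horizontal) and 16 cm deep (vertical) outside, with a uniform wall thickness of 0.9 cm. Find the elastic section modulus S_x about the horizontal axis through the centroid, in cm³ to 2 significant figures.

S_x ≈ 160 cm³

Split into non-overlapping primitives; take the origin at the lower-left of the bounding box.
Outer rectangle: 8 × 16, A = 128 cm², y = 8 cm, Ī = 2 731 cm⁴.
Inner void (subtracted): 6.2 × 14.2, A = 88.04 cm², y = 8 cm, Ī = 1 479 cm⁴.
By symmetry the centroid is at mid-height, ȳ = 8 cm.
All pieces are centred on the horizontal axis through the centroid, so I = ΣĪ (holes subtracted) = 1 251 cm⁴.
Extreme fibre distance c = 8 cm; S = I/c = 156.4 cm³.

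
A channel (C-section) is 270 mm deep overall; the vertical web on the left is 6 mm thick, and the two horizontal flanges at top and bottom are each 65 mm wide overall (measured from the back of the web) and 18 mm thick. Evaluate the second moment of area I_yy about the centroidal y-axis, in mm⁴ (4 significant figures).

Decompose the section into non-overlapping parts with the origin at the bottom-left of its bounding rectangle.
Web: 6 × 270, A = 1 620 mm², x = 3 mm, Ī = 4 860 mm⁴.
Top flange (beyond web): 59 × 18, A = 1 062 mm², x = 35.5 mm, Ī = 308 069 mm⁴.
Bottom flange (beyond web): 59 × 18, A = 1 062 mm², x = 35.5 mm, Ī = 308 069 mm⁴.
Centroid: x̄ = ΣA·x / ΣA = 21.4375 mm.
Transfer each piece to the centroidal y-axis using Ī + A·d² with d = x − 21.4375:
  web: d = -18.4375 mm → contributes +555 565 mm⁴
  top flange (beyond web): d = 14.0625 mm → contributes +518 083 mm⁴
  bottom flange (beyond web): d = 14.0625 mm → contributes +518 083 mm⁴
Total I = 1 591 731 mm⁴.

I_yy ≈ 1.592 × 10⁶ mm⁴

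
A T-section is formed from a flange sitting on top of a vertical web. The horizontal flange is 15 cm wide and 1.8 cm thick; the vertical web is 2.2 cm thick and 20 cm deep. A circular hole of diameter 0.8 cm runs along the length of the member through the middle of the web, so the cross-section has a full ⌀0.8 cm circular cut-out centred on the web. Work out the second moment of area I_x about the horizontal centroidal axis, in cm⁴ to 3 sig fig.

Break the section into simple shapes (no overlaps), measuring from the bottom-left corner of the bounding box.
Flange: 15 × 1.8, A = 27 cm², y = 20.9 cm, Ī = 7.29 cm⁴.
Web: 2.2 × 20, A = 44 cm², y = 10 cm, Ī = 1466.7 cm⁴.
Hole (subtracted): ⌀0.8, A = 0.50265 cm², y = 10 cm, Ī = 0.020106 cm⁴.
Centroid: ȳ = ΣA·y / ΣA = 14.175 cm.
Transfer each piece to the horizontal centroidal axis using Ī + A·d² with d = y − 14.175:
  flange: d = 6.7254 cm → contributes +1228.5 cm⁴
  web: d = -4.1746 cm → contributes +2233.5 cm⁴
  hole: d = -4.1746 cm → contributes −8.7801 cm⁴
Total I = 3453.2 cm⁴.

I_x ≈ 3450 cm⁴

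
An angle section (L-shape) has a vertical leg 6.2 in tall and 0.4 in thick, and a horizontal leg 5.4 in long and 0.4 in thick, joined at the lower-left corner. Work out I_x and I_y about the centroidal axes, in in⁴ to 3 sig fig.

Break the section into simple shapes (no overlaps), measuring from the bottom-left corner of the bounding box.
Vertical leg: 0.4 × 6.2, A = 2.48 in², y = 3.1 in, Ī = 7.9443 in⁴.
Horizontal leg (remainder): 5 × 0.4, A = 2 in², y = 0.2 in, Ī = 0.026667 in⁴.
Centroid: ȳ = ΣA·y / ΣA = 1.8054 in.
Transfer each piece to the centroidal x-axis using Ī + A·d² with d = y − 1.8054:
  vertical leg: d = 1.2946 in → contributes +12.101 in⁴
  horizontal leg (remainder): d = -1.6054 in → contributes +5.181 in⁴
Total I = 17.282 in⁴.
For the y-axis: x̄ = 1.4054 in.
Repeating about the centroidal y-axis gives I_y = 12.271 in⁴.

I_x ≈ 17.3 in⁴, I_y ≈ 12.3 in⁴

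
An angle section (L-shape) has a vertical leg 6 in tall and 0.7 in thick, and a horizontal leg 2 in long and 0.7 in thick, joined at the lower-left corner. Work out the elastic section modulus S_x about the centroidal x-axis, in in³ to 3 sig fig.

S_x ≈ 5.15 in³

Decompose the section into non-overlapping parts with the origin at the bottom-left of its bounding rectangle.
Vertical leg: 0.7 × 6, A = 4.2 in², y = 3 in, Ī = 12.6 in⁴.
Horizontal leg (remainder): 1.3 × 0.7, A = 0.91 in², y = 0.35 in, Ī = 0.037158 in⁴.
Centroid: ȳ = ΣA·y / ΣA = 2.5281 in.
Transfer each piece to the centroidal x-axis using Ī + A·d² with d = y − 2.5281:
  vertical leg: d = 0.47192 in → contributes +13.535 in⁴
  horizontal leg (remainder): d = -2.1781 in → contributes +4.3542 in⁴
Total I = 17.89 in⁴.
Extreme fibre distance c = 3.4719 in; S = I/c = 5.1527 in³.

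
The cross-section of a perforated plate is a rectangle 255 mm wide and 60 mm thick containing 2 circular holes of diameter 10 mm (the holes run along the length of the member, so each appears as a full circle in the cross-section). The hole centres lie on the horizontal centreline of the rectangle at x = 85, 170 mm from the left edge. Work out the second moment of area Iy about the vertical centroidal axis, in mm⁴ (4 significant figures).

Break the section into simple shapes (no overlaps), measuring from the bottom-left corner of the bounding box.
Plate: 255 × 60, A = 15 300 mm², x = 127.5 mm, Ī = 82 906 875 mm⁴.
Hole 1 (subtracted): ⌀10, A = 78.5398 mm², x = 85 mm, Ī = 490.874 mm⁴.
Hole 2 (subtracted): ⌀10, A = 78.5398 mm², x = 170 mm, Ī = 490.874 mm⁴.
By symmetry the centroid is at mid-width, x̄ = 127.5 mm.
Transfer each piece to the vertical centroidal axis using Ī + A·d² with d = x − 127.5:
  plate: d = 0 mm → contributes +82 906 875 mm⁴
  hole 1: d = -42.5 mm → contributes −142 353 mm⁴
  hole 2: d = 42.5 mm → contributes −142 353 mm⁴
Total I = 82 622 168 mm⁴.

Iy ≈ 8.262 × 10⁷ mm⁴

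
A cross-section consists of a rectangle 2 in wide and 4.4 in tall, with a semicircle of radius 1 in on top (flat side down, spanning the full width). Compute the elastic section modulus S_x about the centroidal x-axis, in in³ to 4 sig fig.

Decompose the section into non-overlapping parts with the origin at the bottom-left of its bounding rectangle.
Rectangular body: 2 × 4.4, A = 8.8 in², y = 2.2 in, Ī = 14.1973 in⁴.
Semicircular cap: semicircle r = 1, A = 1.5708 in², y = 4.82441 in, Ī = 0.109757 in⁴.
Centroid: ȳ = ΣA·y / ΣA = 2.5975 in.
Transfer each piece to the centroidal x-axis using Ī + A·d² with d = y − 2.5975:
  rectangular body: d = -0.397503 in → contributes +15.5878 in⁴
  semicircular cap: d = 2.22691 in → contributes +7.89954 in⁴
Total I = 23.4873 in⁴.
Extreme fibre distance c = 2.8025 in; S = I/c = 8.38086 in³.

S_x ≈ 8.381 in³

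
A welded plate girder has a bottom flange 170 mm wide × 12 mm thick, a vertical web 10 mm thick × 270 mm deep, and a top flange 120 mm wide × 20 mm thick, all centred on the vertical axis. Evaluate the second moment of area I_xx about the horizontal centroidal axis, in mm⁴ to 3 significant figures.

Break the section into simple shapes (no overlaps), measuring from the bottom-left corner of the bounding box.
Bottom plate: 170 × 12, A = 2 040 mm², y = 6 mm, Ī = 24 480 mm⁴.
Web plate: 10 × 270, A = 2 700 mm², y = 147 mm, Ī = 16 402 500 mm⁴.
Top plate: 120 × 20, A = 2 400 mm², y = 292 mm, Ī = 80 000 mm⁴.
Centroid: ȳ = ΣA·y / ΣA = 155.45 mm.
Transfer each piece to the horizontal centroidal axis using Ī + A·d² with d = y − 155.45:
  bottom plate: d = -149.45 mm → contributes +45 590 803 mm⁴
  web plate: d = -8.4538 mm → contributes +16 595 459 mm⁴
  top plate: d = 136.55 mm → contributes +44 827 687 mm⁴
Total I = 107 013 950 mm⁴.

I_xx ≈ 1.07 × 10⁸ mm⁴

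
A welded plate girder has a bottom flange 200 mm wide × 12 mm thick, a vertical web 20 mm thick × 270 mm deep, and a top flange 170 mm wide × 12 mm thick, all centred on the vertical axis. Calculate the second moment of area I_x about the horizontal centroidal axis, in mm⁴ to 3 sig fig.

I_x ≈ 1.21 × 10⁸ mm⁴

Split into non-overlapping primitives; take the origin at the lower-left of the bounding box.
Bottom plate: 200 × 12, A = 2 400 mm², y = 6 mm, Ī = 28 800 mm⁴.
Web plate: 20 × 270, A = 5 400 mm², y = 147 mm, Ī = 32 805 000 mm⁴.
Top plate: 170 × 12, A = 2 040 mm², y = 288 mm, Ī = 24 480 mm⁴.
Centroid: ȳ = ΣA·y / ΣA = 141.84 mm.
Transfer each piece to the horizontal centroidal axis using Ī + A·d² with d = y − 141.84:
  bottom plate: d = -135.84 mm → contributes +44 315 768 mm⁴
  web plate: d = 5.1585 mm → contributes +32 948 697 mm⁴
  top plate: d = 146.16 mm → contributes +43 603 608 mm⁴
Total I = 120 868 073 mm⁴.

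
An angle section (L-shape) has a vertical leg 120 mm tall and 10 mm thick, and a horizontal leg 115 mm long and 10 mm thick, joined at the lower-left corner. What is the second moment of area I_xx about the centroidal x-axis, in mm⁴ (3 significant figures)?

Decompose the section into non-overlapping parts with the origin at the bottom-left of its bounding rectangle.
Vertical leg: 10 × 120, A = 1 200 mm², y = 60 mm, Ī = 1 440 000 mm⁴.
Horizontal leg (remainder): 105 × 10, A = 1 050 mm², y = 5 mm, Ī = 8 750 mm⁴.
Centroid: ȳ = ΣA·y / ΣA = 34.333 mm.
Transfer each piece to the centroidal x-axis using Ī + A·d² with d = y − 34.333:
  vertical leg: d = 25.667 mm → contributes +2 230 533 mm⁴
  horizontal leg (remainder): d = -29.333 mm → contributes +912 217 mm⁴
Total I = 3 142 750 mm⁴.

I_xx ≈ 3.14 × 10⁶ mm⁴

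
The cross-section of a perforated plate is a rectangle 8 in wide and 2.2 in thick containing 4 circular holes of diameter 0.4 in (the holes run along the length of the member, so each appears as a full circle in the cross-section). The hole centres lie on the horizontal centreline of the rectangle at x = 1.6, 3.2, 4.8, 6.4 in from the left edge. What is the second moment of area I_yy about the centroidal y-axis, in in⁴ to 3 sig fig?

I_yy ≈ 92.3 in⁴

Split into non-overlapping primitives; take the origin at the lower-left of the bounding box.
Plate: 8 × 2.2, A = 17.6 in², x = 4 in, Ī = 93.867 in⁴.
Hole 1 (subtracted): ⌀0.4, A = 0.12566 in², x = 1.6 in, Ī = 0.0012566 in⁴.
Hole 2 (subtracted): ⌀0.4, A = 0.12566 in², x = 3.2 in, Ī = 0.0012566 in⁴.
Hole 3 (subtracted): ⌀0.4, A = 0.12566 in², x = 4.8 in, Ī = 0.0012566 in⁴.
Hole 4 (subtracted): ⌀0.4, A = 0.12566 in², x = 6.4 in, Ī = 0.0012566 in⁴.
By symmetry the centroid is at mid-width, x̄ = 4 in.
Transfer each piece to the centroidal y-axis using Ī + A·d² with d = x − 4:
  plate: d = 0 in → contributes +93.867 in⁴
  hole 1: d = -2.4 in → contributes −0.72508 in⁴
  hole 2: d = -0.8 in → contributes −0.081681 in⁴
  hole 3: d = 0.8 in → contributes −0.081681 in⁴
  hole 4: d = 2.4 in → contributes −0.72508 in⁴
Total I = 92.253 in⁴.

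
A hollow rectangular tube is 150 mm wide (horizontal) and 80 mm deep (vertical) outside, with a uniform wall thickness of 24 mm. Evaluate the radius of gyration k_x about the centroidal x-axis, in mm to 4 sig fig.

Split into non-overlapping primitives; take the origin at the lower-left of the bounding box.
Outer rectangle: 150 × 80, A = 12 000 mm², y = 40 mm, Ī = 6 400 000 mm⁴.
Inner void (subtracted): 102 × 32, A = 3 264 mm², y = 40 mm, Ī = 278 528 mm⁴.
By symmetry the centroid is at mid-height, ȳ = 40 mm.
All pieces are centred on the centroidal x-axis, so I = ΣĪ (holes subtracted) = 6 121 472 mm⁴.
Radius of gyration: k = √(I/A) = √(6 121 472 / 8 736) = 26.4711 mm.

k_x ≈ 26.47 mm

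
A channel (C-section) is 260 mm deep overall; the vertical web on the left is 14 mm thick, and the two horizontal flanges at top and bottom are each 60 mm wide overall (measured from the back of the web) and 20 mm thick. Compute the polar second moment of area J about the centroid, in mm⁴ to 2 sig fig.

Break the section into simple shapes (no overlaps), measuring from the bottom-left corner of the bounding box.
Web: 14 × 260, A = 3 640 mm², y = 130 mm, Ī = 20 505 333 mm⁴.
Top flange (beyond web): 46 × 20, A = 920 mm², y = 250 mm, Ī = 30 667 mm⁴.
Bottom flange (beyond web): 46 × 20, A = 920 mm², y = 10 mm, Ī = 30 667 mm⁴.
By symmetry the centroid is at mid-height, ȳ = 130 mm.
Transfer each piece to the centroidal x-axis using Ī + A·d² with d = y − 130:
  web: d = 0 mm → contributes +20 505 333 mm⁴
  top flange (beyond web): d = 120 mm → contributes +13 278 667 mm⁴
  bottom flange (beyond web): d = -120 mm → contributes +13 278 667 mm⁴
Total I = 47 062 667 mm⁴.
For the y-axis: x̄ = 17.07 mm.
Repeating about the centroidal y-axis gives I_y = 1 483 877 mm⁴.
Polar second moment: J = I_x + I_y = 48 546 544 mm⁴.

J ≈ 4.9 × 10⁷ mm⁴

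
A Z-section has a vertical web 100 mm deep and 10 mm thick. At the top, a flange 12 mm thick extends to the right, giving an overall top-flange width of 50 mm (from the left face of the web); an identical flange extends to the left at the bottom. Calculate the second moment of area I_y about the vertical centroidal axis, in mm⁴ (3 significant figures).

Decompose the section into non-overlapping parts with the origin at the bottom-left of its bounding rectangle.
Web: 10 × 100, A = 1 000 mm², x = 45 mm, Ī = 8333.3 mm⁴.
Top flange (beyond web): 40 × 12, A = 480 mm², x = 70 mm, Ī = 64 000 mm⁴.
Bottom flange (beyond web): 40 × 12, A = 480 mm², x = 20 mm, Ī = 64 000 mm⁴.
Centroid: x̄ = ΣA·x / ΣA = 45 mm.
Transfer each piece to the vertical centroidal axis using Ī + A·d² with d = x − 45:
  web: d = 0 mm → contributes +8333.3 mm⁴
  top flange (beyond web): d = 25 mm → contributes +364 000 mm⁴
  bottom flange (beyond web): d = -25 mm → contributes +364 000 mm⁴
Total I = 736 333 mm⁴.

I_y ≈ 7.36 × 10⁵ mm⁴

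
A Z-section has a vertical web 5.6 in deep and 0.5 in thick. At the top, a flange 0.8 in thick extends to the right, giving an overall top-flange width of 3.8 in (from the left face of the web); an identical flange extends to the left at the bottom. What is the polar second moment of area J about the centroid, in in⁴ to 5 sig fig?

J ≈ 61.922 in⁴

Decompose the section into non-overlapping parts with the origin at the bottom-left of its bounding rectangle.
Web: 0.5 × 5.6, A = 2.8 in², y = 2.8 in, Ī = 7.317333 in⁴.
Top flange (beyond web): 3.3 × 0.8, A = 2.64 in², y = 5.2 in, Ī = 0.1408 in⁴.
Bottom flange (beyond web): 3.3 × 0.8, A = 2.64 in², y = 0.4 in, Ī = 0.1408 in⁴.
Centroid: ȳ = ΣA·y / ΣA = 2.8 in.
Transfer each piece to the centroidal x-axis using Ī + A·d² with d = y − 2.8:
  web: d = 0 in → contributes +7.317333 in⁴
  top flange (beyond web): d = 2.4 in → contributes +15.3472 in⁴
  bottom flange (beyond web): d = -2.4 in → contributes +15.3472 in⁴
Total I = 38.01173 in⁴.
For the y-axis: x̄ = 3.55 in.
Repeating about the centroidal y-axis gives I_y = 23.91073 in⁴.
Polar second moment: J = I_x + I_y = 61.92247 in⁴.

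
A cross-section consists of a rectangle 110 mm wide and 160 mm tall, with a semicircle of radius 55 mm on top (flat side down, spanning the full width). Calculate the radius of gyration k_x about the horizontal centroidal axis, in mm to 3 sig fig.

k_x ≈ 59.3 mm

Decompose the section into non-overlapping parts with the origin at the bottom-left of its bounding rectangle.
Rectangular body: 110 × 160, A = 17 600 mm², y = 80 mm, Ī = 37 546 667 mm⁴.
Semicircular cap: semicircle r = 55, A = 4751.7 mm², y = 183.34 mm, Ī = 1 004 345 mm⁴.
Centroid: ȳ = ΣA·y / ΣA = 101.97 mm.
Transfer each piece to the horizontal centroidal axis using Ī + A·d² with d = y − 101.97:
  rectangular body: d = -21.969 mm → contributes +46 041 277 mm⁴
  semicircular cap: d = 81.373 mm → contributes +32 468 124 mm⁴
Total I = 78 509 401 mm⁴.
Radius of gyration: k = √(I/A) = √(78 509 401 / 22 352) = 59.266 mm.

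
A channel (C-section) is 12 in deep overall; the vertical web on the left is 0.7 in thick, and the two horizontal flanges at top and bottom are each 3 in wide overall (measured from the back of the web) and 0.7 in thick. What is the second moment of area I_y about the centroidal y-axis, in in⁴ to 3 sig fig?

I_y ≈ 7.00 in⁴

Split into non-overlapping primitives; take the origin at the lower-left of the bounding box.
Web: 0.7 × 12, A = 8.4 in², x = 0.35 in, Ī = 0.343 in⁴.
Top flange (beyond web): 2.3 × 0.7, A = 1.61 in², x = 1.85 in, Ī = 0.70974 in⁴.
Bottom flange (beyond web): 2.3 × 0.7, A = 1.61 in², x = 1.85 in, Ī = 0.70974 in⁴.
Centroid: x̄ = ΣA·x / ΣA = 0.76566 in.
Transfer each piece to the centroidal y-axis using Ī + A·d² with d = x − 0.76566:
  web: d = -0.41566 in → contributes +1.7943 in⁴
  top flange (beyond web): d = 1.0843 in → contributes +2.6028 in⁴
  bottom flange (beyond web): d = 1.0843 in → contributes +2.6028 in⁴
Total I = 6.9998 in⁴.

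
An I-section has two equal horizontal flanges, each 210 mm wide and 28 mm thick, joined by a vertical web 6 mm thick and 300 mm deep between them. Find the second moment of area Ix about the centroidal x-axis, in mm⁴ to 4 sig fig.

Ix ≈ 3.306 × 10⁸ mm⁴

Treat the section as a set of non-overlapping primitives; coordinates are from the bounding-box lower-left.
Bottom flange: 210 × 28, A = 5 880 mm², y = 14 mm, Ī = 384 160 mm⁴.
Web: 6 × 300, A = 1 800 mm², y = 178 mm, Ī = 13 500 000 mm⁴.
Top flange: 210 × 28, A = 5 880 mm², y = 342 mm, Ī = 384 160 mm⁴.
By symmetry the centroid is at mid-height, ȳ = 178 mm.
Transfer each piece to the centroidal x-axis using Ī + A·d² with d = y − 178:
  bottom flange: d = -164 mm → contributes +158 532 640 mm⁴
  web: d = 0 mm → contributes +13 500 000 mm⁴
  top flange: d = 164 mm → contributes +158 532 640 mm⁴
Total I = 330 565 280 mm⁴.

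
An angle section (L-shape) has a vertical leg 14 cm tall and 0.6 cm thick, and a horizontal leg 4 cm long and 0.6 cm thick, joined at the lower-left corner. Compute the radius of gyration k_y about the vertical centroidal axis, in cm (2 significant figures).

Split into non-overlapping primitives; take the origin at the lower-left of the bounding box.
Vertical leg: 0.6 × 14, A = 8.4 cm², x = 0.3 cm, Ī = 0.252 cm⁴.
Horizontal leg (remainder): 3.4 × 0.6, A = 2.04 cm², x = 2.3 cm, Ī = 1.965 cm⁴.
Centroid: x̄ = ΣA·x / ΣA = 0.6908 cm.
Transfer each piece to the vertical centroidal axis using Ī + A·d² with d = x − 0.6908:
  vertical leg: d = -0.3908 cm → contributes +1.535 cm⁴
  horizontal leg (remainder): d = 1.609 cm → contributes +7.248 cm⁴
Total I = 8.783 cm⁴.
Radius of gyration: k = √(I/A) = √(8.783 / 10.44) = 0.9172 cm.

k_y ≈ 0.92 cm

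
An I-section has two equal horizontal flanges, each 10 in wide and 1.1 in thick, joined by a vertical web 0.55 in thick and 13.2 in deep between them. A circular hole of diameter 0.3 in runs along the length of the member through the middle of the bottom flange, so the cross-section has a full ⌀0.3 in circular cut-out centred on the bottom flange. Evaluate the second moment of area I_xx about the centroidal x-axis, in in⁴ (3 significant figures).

Break the section into simple shapes (no overlaps), measuring from the bottom-left corner of the bounding box.
Bottom flange: 10 × 1.1, A = 11 in², y = 0.55 in, Ī = 1.1092 in⁴.
Web: 0.55 × 13.2, A = 7.26 in², y = 7.7 in, Ī = 105.42 in⁴.
Top flange: 10 × 1.1, A = 11 in², y = 14.85 in, Ī = 1.1092 in⁴.
Hole (subtracted): ⌀0.3, A = 0.070686 in², y = 0.55 in, Ī = 0.00039761 in⁴.
Centroid: ȳ = ΣA·y / ΣA = 7.7173 in.
Transfer each piece to the centroidal x-axis using Ī + A·d² with d = y − 7.7173:
  bottom flange: d = -7.1673 in → contributes +566.18 in⁴
  web: d = -0.017315 in → contributes +105.42 in⁴
  top flange: d = 7.1327 in → contributes +560.74 in⁴
  hole: d = -7.1673 in → contributes −3.6316 in⁴
Total I = 1228.7 in⁴.

I_xx ≈ 1230 in⁴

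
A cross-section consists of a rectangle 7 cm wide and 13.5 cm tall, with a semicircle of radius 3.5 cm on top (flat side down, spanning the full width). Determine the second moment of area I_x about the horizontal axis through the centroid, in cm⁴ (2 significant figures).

Decompose the section into non-overlapping parts with the origin at the bottom-left of its bounding rectangle.
Rectangular body: 7 × 13.5, A = 94.5 cm², y = 6.75 cm, Ī = 1 435 cm⁴.
Semicircular cap: semicircle r = 3.5, A = 19.24 cm², y = 14.99 cm, Ī = 16.47 cm⁴.
Centroid: ȳ = ΣA·y / ΣA = 8.143 cm.
Transfer each piece to the horizontal axis through the centroid using Ī + A·d² with d = y − 8.143:
  rectangular body: d = -1.393 cm → contributes +1 619 cm⁴
  semicircular cap: d = 6.842 cm → contributes +917.3 cm⁴
Total I = 2 536 cm⁴.

I_x ≈ 2500 cm⁴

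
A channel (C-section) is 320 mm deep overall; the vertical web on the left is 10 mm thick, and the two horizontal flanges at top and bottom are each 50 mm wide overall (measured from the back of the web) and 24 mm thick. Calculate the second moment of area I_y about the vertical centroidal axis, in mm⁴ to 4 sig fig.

Break the section into simple shapes (no overlaps), measuring from the bottom-left corner of the bounding box.
Web: 10 × 320, A = 3 200 mm², x = 5 mm, Ī = 26666.7 mm⁴.
Top flange (beyond web): 40 × 24, A = 960 mm², x = 30 mm, Ī = 128 000 mm⁴.
Bottom flange (beyond web): 40 × 24, A = 960 mm², x = 30 mm, Ī = 128 000 mm⁴.
Centroid: x̄ = ΣA·x / ΣA = 14.375 mm.
Transfer each piece to the vertical centroidal axis using Ī + A·d² with d = x − 14.375:
  web: d = -9.375 mm → contributes +307 917 mm⁴
  top flange (beyond web): d = 15.625 mm → contributes +362 375 mm⁴
  bottom flange (beyond web): d = 15.625 mm → contributes +362 375 mm⁴
Total I = 1 032 667 mm⁴.

I_y ≈ 1.033 × 10⁶ mm⁴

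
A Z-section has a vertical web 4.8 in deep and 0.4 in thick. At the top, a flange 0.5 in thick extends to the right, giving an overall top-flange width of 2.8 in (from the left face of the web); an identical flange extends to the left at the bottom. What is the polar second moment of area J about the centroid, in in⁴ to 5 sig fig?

J ≈ 20.712 in⁴

Split into non-overlapping primitives; take the origin at the lower-left of the bounding box.
Web: 0.4 × 4.8, A = 1.92 in², y = 2.4 in, Ī = 3.6864 in⁴.
Top flange (beyond web): 2.4 × 0.5, A = 1.2 in², y = 4.55 in, Ī = 0.025 in⁴.
Bottom flange (beyond web): 2.4 × 0.5, A = 1.2 in², y = 0.25 in, Ī = 0.025 in⁴.
Centroid: ȳ = ΣA·y / ΣA = 2.4 in.
Transfer each piece to the centroidal x-axis using Ī + A·d² with d = y − 2.4:
  web: d = 0 in → contributes +3.6864 in⁴
  top flange (beyond web): d = 2.15 in → contributes +5.572 in⁴
  bottom flange (beyond web): d = -2.15 in → contributes +5.572 in⁴
Total I = 14.8304 in⁴.
For the y-axis: x̄ = 2.6 in.
Repeating about the centroidal y-axis gives I_y = 5.8816 in⁴.
Polar second moment: J = I_x + I_y = 20.712 in⁴.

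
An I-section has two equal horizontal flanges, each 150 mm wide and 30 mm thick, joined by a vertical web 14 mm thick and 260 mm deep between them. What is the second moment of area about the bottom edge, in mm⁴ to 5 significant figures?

Decompose the section into non-overlapping parts with the origin at the bottom-left of its bounding rectangle.
Bottom flange: 150 × 30, A = 4 500 mm², y = 15 mm, Ī = 337 500 mm⁴.
Web: 14 × 260, A = 3 640 mm², y = 160 mm, Ī = 20 505 333 mm⁴.
Top flange: 150 × 30, A = 4 500 mm², y = 305 mm, Ī = 337 500 mm⁴.
Transfer each piece to the bottom edge using Ī + A·d² with d = y − 0:
  bottom flange: d = 15 mm → contributes +1 350 000 mm⁴
  web: d = 160 mm → contributes +113 689 333 mm⁴
  top flange: d = 305 mm → contributes +418 950 000 mm⁴
Total I = 533 989 333 mm⁴.

I_base ≈ 5.3399 × 10⁸ mm⁴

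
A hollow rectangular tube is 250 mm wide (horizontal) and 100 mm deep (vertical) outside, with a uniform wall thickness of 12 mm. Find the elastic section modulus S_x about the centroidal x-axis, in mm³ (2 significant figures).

S_x ≈ 2.5 × 10⁵ mm³

Split into non-overlapping primitives; take the origin at the lower-left of the bounding box.
Outer rectangle: 250 × 100, A = 25 000 mm², y = 50 mm, Ī = 20 833 333 mm⁴.
Inner void (subtracted): 226 × 76, A = 17 176 mm², y = 50 mm, Ī = 8 267 381 mm⁴.
By symmetry the centroid is at mid-height, ȳ = 50 mm.
All pieces are centred on the centroidal x-axis, so I = ΣĪ (holes subtracted) = 12 565 952 mm⁴.
Extreme fibre distance c = 50 mm; S = I/c = 251 319 mm³.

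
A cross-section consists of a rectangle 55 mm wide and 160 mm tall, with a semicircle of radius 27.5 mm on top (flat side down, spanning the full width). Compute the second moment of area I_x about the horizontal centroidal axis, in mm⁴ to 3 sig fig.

Decompose the section into non-overlapping parts with the origin at the bottom-left of its bounding rectangle.
Rectangular body: 55 × 160, A = 8 800 mm², y = 80 mm, Ī = 18 773 333 mm⁴.
Semicircular cap: semicircle r = 27.5, A = 1187.9 mm², y = 171.67 mm, Ī = 62 772 mm⁴.
Centroid: ȳ = ΣA·y / ΣA = 90.903 mm.
Transfer each piece to the horizontal centroidal axis using Ī + A·d² with d = y − 90.903:
  rectangular body: d = -10.903 mm → contributes +19 819 428 mm⁴
  semicircular cap: d = 80.768 mm → contributes +7 812 176 mm⁴
Total I = 27 631 604 mm⁴.

I_x ≈ 2.76 × 10⁷ mm⁴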